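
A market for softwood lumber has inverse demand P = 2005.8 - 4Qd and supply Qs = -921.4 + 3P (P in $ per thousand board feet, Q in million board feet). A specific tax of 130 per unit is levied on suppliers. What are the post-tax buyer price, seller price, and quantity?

In direct form, Qd = 501.45 - 0.25P.
The tax drives a wedge P_b - P_s = 130. Substituting P_s = P_b - 130 into supply: Qs = -1311.4 + 3P_b.
Set Qd = Qs: 501.45 - 0.25P_b = -1311.4 + 3P_b, so 1812.85 = 3.25P_b and P_b = 557.8.
So P_s = 427.8 and the quantity traded is Q = 501.45 - 0.25(557.8) = 362.

P_b = 557.8, P_s = 427.8, Q = 362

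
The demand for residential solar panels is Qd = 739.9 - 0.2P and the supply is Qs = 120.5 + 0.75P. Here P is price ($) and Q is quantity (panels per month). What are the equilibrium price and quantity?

The market clears where 739.9 - 0.2P = 120.5 + 0.75P. Rearranging, 0.95P = 619.4, hence P* = 652.
Plugging P* into demand: Q* = 739.9 - 0.2(652) = 609.5.

P* = 652, Q* = 609.5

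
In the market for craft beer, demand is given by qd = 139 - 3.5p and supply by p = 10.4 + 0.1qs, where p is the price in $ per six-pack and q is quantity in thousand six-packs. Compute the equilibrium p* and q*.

In direct form, qs = -104 + 10p.
At equilibrium qd = qs, so 139 - 3.5p = -104 + 10p; collecting terms, 243 = 13.5p and p* = 18.
Plugging p* into demand: q* = 139 - 3.5(18) = 76.

p* = 18, q* = 76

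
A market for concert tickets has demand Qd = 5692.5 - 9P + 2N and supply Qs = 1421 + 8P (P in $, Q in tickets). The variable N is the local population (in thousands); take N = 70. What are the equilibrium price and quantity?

With N = 70, demand is Qd = 5832.5 - 9P.
Equating demand and supply, 5832.5 - 9P = 1421 + 8P gives 17P = 4411.5, so P* = 259.5.
Plugging P* into demand: Q* = 5832.5 - 9(259.5) = 3497.

P* = 259.5, Q* = 3497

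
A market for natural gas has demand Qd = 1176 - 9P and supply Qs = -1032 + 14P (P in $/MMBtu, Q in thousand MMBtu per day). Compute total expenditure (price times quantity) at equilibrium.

Total expenditure = 29952

The market clears where 1176 - 9P = -1032 + 14P. Rearranging, 23P = 2208, hence P* = 96.
Substitute back: Q* = 1176 - 9(96) = 312.
Total expenditure = P* × Q* = 96 × 312 = 29952.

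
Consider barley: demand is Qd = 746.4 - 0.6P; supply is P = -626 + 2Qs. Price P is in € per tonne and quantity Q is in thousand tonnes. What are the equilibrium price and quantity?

Rewriting in direct form: Qs = 313 + 0.5P.
Equating demand and supply, 746.4 - 0.6P = 313 + 0.5P gives 1.1P = 433.4, so P* = 394.
Plugging P* into demand: Q* = 746.4 - 0.6(394) = 510.

P* = 394, Q* = 510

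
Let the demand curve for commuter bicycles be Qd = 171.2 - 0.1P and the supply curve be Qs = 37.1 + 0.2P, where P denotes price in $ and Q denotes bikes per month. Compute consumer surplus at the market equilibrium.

Set Qd = Qs: 171.2 - 0.1P = 37.1 + 0.2P, so 134.1 = 0.3P and P* = 447.
Then Q* = 171.2 - 0.1(447) = 126.5.
Demand choke price (Qd = 0): P = 171.2/0.1 = 1712. Consumer surplus = ½ × (1712 - 447) × 126.5 = 80011.25.

Consumer surplus = 80011.25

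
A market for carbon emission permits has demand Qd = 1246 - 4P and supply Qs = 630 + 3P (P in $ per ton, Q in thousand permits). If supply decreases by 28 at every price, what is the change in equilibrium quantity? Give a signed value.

ΔQ = -16

The market clears where 1246 - 4P = 630 + 3P. Rearranging, 7P = 616, hence P* = 88.
Plugging P* into demand: Q* = 1246 - 4(88) = 894.
After the shift, supply is Qs = 602 + 3P.
New equilibrium: 644 = 7P, so P = 92 and Q = 878.
ΔQ = 878 - 894 = -16.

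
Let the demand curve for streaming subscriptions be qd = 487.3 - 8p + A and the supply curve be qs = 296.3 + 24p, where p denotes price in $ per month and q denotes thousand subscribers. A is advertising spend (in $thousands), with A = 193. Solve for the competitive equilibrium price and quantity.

With A = 193, demand is qd = 680.3 - 8p.
Equating demand and supply, 680.3 - 8p = 296.3 + 24p gives 32p = 384, so p* = 12.
Substitute back: q* = 680.3 - 8(12) = 584.3.

p* = 12, q* = 584.3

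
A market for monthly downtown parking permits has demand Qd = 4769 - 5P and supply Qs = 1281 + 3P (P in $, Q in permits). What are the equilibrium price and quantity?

Set Qd = Qs: 4769 - 5P = 1281 + 3P, so 3488 = 8P and P* = 436.
From the demand curve, Q* = 4769 - 5(436) = 2589.

P* = 436, Q* = 2589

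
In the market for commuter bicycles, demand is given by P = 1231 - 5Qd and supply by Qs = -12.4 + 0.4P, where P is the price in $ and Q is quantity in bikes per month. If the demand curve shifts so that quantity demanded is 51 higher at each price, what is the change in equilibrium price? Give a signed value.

Rewriting in direct form: Qd = 246.2 - 0.2P.
At equilibrium Qd = Qs, so 246.2 - 0.2P = -12.4 + 0.4P; collecting terms, 258.6 = 0.6P and P* = 431.
Plugging P* into demand: Q* = 246.2 - 0.2(431) = 160.
After the shift, demand is Qd = 297.2 - 0.2P.
The new intersection has 309.6 = 0.6P, i.e. P = 516, Q = 194.
ΔP = 516 - 431 = 85.

ΔP = 85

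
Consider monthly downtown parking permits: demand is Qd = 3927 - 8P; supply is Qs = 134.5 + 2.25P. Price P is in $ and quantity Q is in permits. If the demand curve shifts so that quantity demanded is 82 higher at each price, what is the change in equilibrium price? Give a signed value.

The market clears where 3927 - 8P = 134.5 + 2.25P. Rearranging, 10.25P = 3792.5, hence P* = 370.
Then Q* = 3927 - 8(370) = 967.
After the shift, demand is Qd = 4009 - 8P.
The new intersection has 3874.5 = 10.25P, i.e. P = 378, Q = 985.
ΔP = 378 - 370 = 8.

ΔP = 8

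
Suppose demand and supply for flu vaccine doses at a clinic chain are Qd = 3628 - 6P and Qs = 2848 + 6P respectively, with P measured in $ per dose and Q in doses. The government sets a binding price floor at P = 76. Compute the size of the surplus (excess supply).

At P = 76: Qd = 3172 and Qs = 3304.
Surplus = Qs - Qd = 3304 - 3172 = 132.

Surplus = 132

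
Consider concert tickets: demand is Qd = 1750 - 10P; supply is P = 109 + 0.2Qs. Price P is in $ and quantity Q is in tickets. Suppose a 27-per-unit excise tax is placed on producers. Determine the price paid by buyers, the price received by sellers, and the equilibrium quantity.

Rewriting in direct form: Qs = -545 + 5P.
With a tax of 27 on producers, they supply based on the net price P_s = P_b - 27, so Qs = -680 + 5P_b.
Market clearing requires 1750 - 10P_b = -680 + 5P_b; hence 2430 = 15P_b and P_b = 162.
So P_s = 135 and the quantity traded is Q = 1750 - 10(162) = 130.

P_b = 162, P_s = 135, Q = 130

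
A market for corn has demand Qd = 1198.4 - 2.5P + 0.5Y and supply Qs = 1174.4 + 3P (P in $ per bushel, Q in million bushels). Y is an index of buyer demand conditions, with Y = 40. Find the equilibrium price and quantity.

With Y = 40, demand is Qd = 1218.4 - 2.5P.
Set Qd = Qs: 1218.4 - 2.5P = 1174.4 + 3P, so 44 = 5.5P and P* = 8.
Then Q* = 1218.4 - 2.5(8) = 1198.4.

P* = 8, Q* = 1198.4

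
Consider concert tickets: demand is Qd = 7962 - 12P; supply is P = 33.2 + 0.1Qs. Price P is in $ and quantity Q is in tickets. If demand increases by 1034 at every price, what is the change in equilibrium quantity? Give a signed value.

Inverting to quantity form: Qs = -332 + 10P.
At equilibrium Qd = Qs, so 7962 - 12P = -332 + 10P; collecting terms, 8294 = 22P and P* = 377.
Substitute back: Q* = 7962 - 12(377) = 3438.
After the shift, demand is Qd = 8996 - 12P.
New equilibrium: 9328 = 22P, so P = 424 and Q = 3908.
ΔQ = 3908 - 3438 = 470.

ΔQ = 470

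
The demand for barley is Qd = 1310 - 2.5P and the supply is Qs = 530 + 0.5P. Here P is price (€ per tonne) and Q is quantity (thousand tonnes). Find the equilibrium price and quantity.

Set Qd = Qs: 1310 - 2.5P = 530 + 0.5P, so 780 = 3P and P* = 260.
Then Q* = 1310 - 2.5(260) = 660.

P* = 260, Q* = 660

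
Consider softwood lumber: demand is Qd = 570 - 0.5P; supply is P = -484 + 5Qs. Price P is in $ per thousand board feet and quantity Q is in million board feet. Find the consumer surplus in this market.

Rewriting in direct form: Qs = 96.8 + 0.2P.
At equilibrium Qd = Qs, so 570 - 0.5P = 96.8 + 0.2P; collecting terms, 473.2 = 0.7P and P* = 676.
Substitute back: Q* = 570 - 0.5(676) = 232.
Demand choke price (Qd = 0): P = 570/0.5 = 1140. Consumer surplus = ½ × (1140 - 676) × 232 = 53824.

Consumer surplus = 53824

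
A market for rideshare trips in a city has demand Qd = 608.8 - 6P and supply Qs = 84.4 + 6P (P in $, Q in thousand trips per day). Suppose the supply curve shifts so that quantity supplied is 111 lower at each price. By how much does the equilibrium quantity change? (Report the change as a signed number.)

Equating demand and supply, 608.8 - 6P = 84.4 + 6P gives 12P = 524.4, so P* = 43.7.
Then Q* = 608.8 - 6(43.7) = 346.6.
After the shift, supply is Qs = -26.6 + 6P.
Re-solving, 12P = 635.4 gives P = 52.95 and Q = 291.1.
ΔQ = 291.1 - 346.6 = -55.5.

ΔQ = -55.5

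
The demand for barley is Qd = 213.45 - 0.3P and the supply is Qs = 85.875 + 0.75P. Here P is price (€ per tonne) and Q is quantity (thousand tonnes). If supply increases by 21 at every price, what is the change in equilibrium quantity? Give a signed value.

ΔQ = 6

Equating demand and supply, 213.45 - 0.3P = 85.875 + 0.75P gives 1.05P = 127.575, so P* = 121.5.
Substitute back: Q* = 213.45 - 0.3(121.5) = 177.
After the shift, supply is Qs = 106.875 + 0.75P.
The new intersection has 106.575 = 1.05P, i.e. P = 101.5, Q = 183.
ΔQ = 183 - 177 = 6.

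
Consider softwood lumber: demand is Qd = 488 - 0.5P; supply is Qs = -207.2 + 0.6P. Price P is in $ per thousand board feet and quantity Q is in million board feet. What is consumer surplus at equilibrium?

At equilibrium Qd = Qs, so 488 - 0.5P = -207.2 + 0.6P; collecting terms, 695.2 = 1.1P and P* = 632.
Substitute back: Q* = 488 - 0.5(632) = 172.
Demand choke price (Qd = 0): P = 488/0.5 = 976. Consumer surplus = ½ × (976 - 632) × 172 = 29584.

Consumer surplus = 29584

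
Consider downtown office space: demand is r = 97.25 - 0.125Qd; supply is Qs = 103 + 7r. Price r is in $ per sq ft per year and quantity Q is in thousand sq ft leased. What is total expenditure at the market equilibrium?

Total expenditure = 18810

Inverting to quantity form: Qd = 778 - 8r.
Set Qd = Qs: 778 - 8r = 103 + 7r, so 675 = 15r and r* = 45.
Then Q* = 778 - 8(45) = 418.
Total expenditure = r* × Q* = 45 × 418 = 18810.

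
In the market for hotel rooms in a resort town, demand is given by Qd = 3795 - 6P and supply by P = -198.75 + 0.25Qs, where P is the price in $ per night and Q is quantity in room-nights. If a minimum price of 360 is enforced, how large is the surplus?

Surplus = 600

Rewriting in direct form: Qs = 795 + 4P.
At P = 360: Qd = 1635 and Qs = 2235.
Surplus = Qs - Qd = 2235 - 1635 = 600.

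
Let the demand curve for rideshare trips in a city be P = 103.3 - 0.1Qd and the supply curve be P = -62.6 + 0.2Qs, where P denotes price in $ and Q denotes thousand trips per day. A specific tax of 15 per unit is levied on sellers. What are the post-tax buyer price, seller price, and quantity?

P_b = 53, P_s = 38, Q = 503

Rewriting in direct form: Qd = 1033 - 10P and Qs = 313 + 5P.
Sellers keep P_s = P_b - 15 per unit, so supply in terms of the buyer price is Qs = 238 + 5P_b.
Equate demand and the shifted supply: 1033 - 10P_b = 238 + 5P_b, giving 15P_b = 795, so P_b = 53.
Then P_s = 53 - 15 = 38 and Q = 1033 - 10(53) = 503.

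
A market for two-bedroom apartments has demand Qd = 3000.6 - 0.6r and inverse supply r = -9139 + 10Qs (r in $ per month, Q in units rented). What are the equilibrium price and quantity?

r* = 2981, Q* = 1212

Solving each curve for Q: Qs = 913.9 + 0.1r.
Equating demand and supply, 3000.6 - 0.6r = 913.9 + 0.1r gives 0.7r = 2086.7, so r* = 2981.
Substitute back: Q* = 3000.6 - 0.6(2981) = 1212.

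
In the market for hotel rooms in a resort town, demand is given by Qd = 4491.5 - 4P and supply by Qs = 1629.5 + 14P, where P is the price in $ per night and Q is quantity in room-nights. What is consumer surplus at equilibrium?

Equating demand and supply, 4491.5 - 4P = 1629.5 + 14P gives 18P = 2862, so P* = 159.
Then Q* = 4491.5 - 4(159) = 3855.5.
Demand choke price (Qd = 0): P = 4491.5/4 = 1122.875. Consumer surplus = ½ × (1122.875 - 159) × 3855.5 = 1858110.03125.

Consumer surplus = 1858110.03125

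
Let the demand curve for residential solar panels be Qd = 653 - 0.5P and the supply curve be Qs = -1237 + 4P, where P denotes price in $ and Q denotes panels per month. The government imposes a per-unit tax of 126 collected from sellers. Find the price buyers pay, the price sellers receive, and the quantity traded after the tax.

P_b = 532, P_s = 406, Q = 387

With a tax of 126 on sellers, they supply based on the net price P_s = P_b - 126, so Qs = -1741 + 4P_b.
Set Qd = Qs: 653 - 0.5P_b = -1741 + 4P_b, so 2394 = 4.5P_b and P_b = 532.
So P_s = 406 and the quantity traded is Q = 653 - 0.5(532) = 387.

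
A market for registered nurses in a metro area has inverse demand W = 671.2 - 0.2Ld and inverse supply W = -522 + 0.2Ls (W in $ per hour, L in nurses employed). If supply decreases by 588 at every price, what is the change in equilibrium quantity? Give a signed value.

ΔL = -294

Rewriting in direct form: Ld = 3356 - 5W and Ls = 2610 + 5W.
Equating demand and supply, 3356 - 5W = 2610 + 5W gives 10W = 746, so W* = 74.6.
From the demand curve, L* = 3356 - 5(74.6) = 2983.
After the shift, supply is Ls = 2022 + 5W.
Re-solving, 10W = 1334 gives W = 133.4 and L = 2689.
ΔL = 2689 - 2983 = -294.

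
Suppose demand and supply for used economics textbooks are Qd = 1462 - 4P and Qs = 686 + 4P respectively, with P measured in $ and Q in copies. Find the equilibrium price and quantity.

Set Qd = Qs: 1462 - 4P = 686 + 4P, so 776 = 8P and P* = 97.
From the demand curve, Q* = 1462 - 4(97) = 1074.

P* = 97, Q* = 1074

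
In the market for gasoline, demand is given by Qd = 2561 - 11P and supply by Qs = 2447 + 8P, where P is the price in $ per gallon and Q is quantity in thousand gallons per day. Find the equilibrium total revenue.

Equating demand and supply, 2561 - 11P = 2447 + 8P gives 19P = 114, so P* = 6.
Then Q* = 2561 - 11(6) = 2495.
Total revenue = P* × Q* = 6 × 2495 = 14970.

Total revenue = 14970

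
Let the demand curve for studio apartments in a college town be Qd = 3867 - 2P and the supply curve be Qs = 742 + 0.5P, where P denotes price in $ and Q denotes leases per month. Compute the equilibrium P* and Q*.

P* = 1250, Q* = 1367

The market clears where 3867 - 2P = 742 + 0.5P. Rearranging, 2.5P = 3125, hence P* = 1250.
Then Q* = 3867 - 2(1250) = 1367.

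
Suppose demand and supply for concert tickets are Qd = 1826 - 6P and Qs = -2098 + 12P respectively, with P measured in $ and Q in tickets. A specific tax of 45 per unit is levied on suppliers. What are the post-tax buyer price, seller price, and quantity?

P_b = 248, P_s = 203, Q = 338

With a tax of 45 on suppliers, they supply based on the net price P_s = P_b - 45, so Qs = -2638 + 12P_b.
Equate demand and the shifted supply: 1826 - 6P_b = -2638 + 12P_b, giving 18P_b = 4464, so P_b = 248.
So P_s = 203 and the quantity traded is Q = 1826 - 6(248) = 338.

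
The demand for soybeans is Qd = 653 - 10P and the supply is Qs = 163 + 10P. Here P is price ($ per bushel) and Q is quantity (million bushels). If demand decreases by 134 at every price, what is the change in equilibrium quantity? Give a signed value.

ΔQ = -67

Set Qd = Qs: 653 - 10P = 163 + 10P, so 490 = 20P and P* = 24.5.
Then Q* = 653 - 10(24.5) = 408.
After the shift, demand is Qd = 519 - 10P.
The new intersection has 356 = 20P, i.e. P = 17.8, Q = 341.
ΔQ = 341 - 408 = -67.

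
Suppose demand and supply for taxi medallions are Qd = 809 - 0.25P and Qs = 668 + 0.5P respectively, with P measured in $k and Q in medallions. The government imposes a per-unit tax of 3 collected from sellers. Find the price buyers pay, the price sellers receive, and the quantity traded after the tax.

P_b = 190, P_s = 187, Q = 761.5

With a tax of 3 on sellers, they supply based on the net price P_s = P_b - 3, so Qs = 666.5 + 0.5P_b.
Equate demand and the shifted supply: 809 - 0.25P_b = 666.5 + 0.5P_b, giving 0.75P_b = 142.5, so P_b = 190.
So P_s = 187 and the quantity traded is Q = 809 - 0.25(190) = 761.5.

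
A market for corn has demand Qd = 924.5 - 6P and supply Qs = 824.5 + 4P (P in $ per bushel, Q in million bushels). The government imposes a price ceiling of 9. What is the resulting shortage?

Evaluating both curves at the ceiling price 9 gives Qd = 870.5, Qs = 860.5.
Shortage = Qd - Qs = 870.5 - 860.5 = 10.

Shortage = 10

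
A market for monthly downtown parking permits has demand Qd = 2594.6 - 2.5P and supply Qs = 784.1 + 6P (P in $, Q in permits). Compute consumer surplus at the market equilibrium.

Consumer surplus = 850451.282

The market clears where 2594.6 - 2.5P = 784.1 + 6P. Rearranging, 8.5P = 1810.5, hence P* = 213.
Then Q* = 2594.6 - 2.5(213) = 2062.1.
Demand choke price (Qd = 0): P = 2594.6/2.5 = 1037.84. Consumer surplus = ½ × (1037.84 - 213) × 2062.1 = 850451.282.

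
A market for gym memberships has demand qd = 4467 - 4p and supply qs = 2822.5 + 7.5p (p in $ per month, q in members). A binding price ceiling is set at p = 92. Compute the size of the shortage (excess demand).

Shortage = 586.5

Evaluating both curves at the ceiling price 92 gives qd = 4099, qs = 3512.5.
Shortage = qd - qs = 4099 - 3512.5 = 586.5.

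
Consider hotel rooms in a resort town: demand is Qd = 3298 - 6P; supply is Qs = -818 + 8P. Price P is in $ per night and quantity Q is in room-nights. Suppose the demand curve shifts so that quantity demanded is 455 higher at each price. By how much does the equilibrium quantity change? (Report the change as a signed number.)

ΔQ = 260

At equilibrium Qd = Qs, so 3298 - 6P = -818 + 8P; collecting terms, 4116 = 14P and P* = 294.
Plugging P* into demand: Q* = 3298 - 6(294) = 1534.
After the shift, demand is Qd = 3753 - 6P.
The new intersection has 4571 = 14P, i.e. P = 326.5, Q = 1794.
ΔQ = 1794 - 1534 = 260.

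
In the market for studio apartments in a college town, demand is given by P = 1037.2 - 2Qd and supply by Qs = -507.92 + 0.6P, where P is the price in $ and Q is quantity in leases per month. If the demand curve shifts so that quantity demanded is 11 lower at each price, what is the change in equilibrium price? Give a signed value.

ΔP = -10

Solving each curve for Q: Qd = 518.6 - 0.5P.
Set Qd = Qs: 518.6 - 0.5P = -507.92 + 0.6P, so 1026.52 = 1.1P and P* = 933.2.
Plugging P* into demand: Q* = 518.6 - 0.5(933.2) = 52.
After the shift, demand is Qd = 507.6 - 0.5P.
The new intersection has 1015.52 = 1.1P, i.e. P = 923.2, Q = 46.
ΔP = 923.2 - 933.2 = -10.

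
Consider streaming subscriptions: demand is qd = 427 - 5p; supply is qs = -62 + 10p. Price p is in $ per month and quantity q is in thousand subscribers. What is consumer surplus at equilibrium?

Consumer surplus = 6969.6

The market clears where 427 - 5p = -62 + 10p. Rearranging, 15p = 489, hence p* = 32.6.
From the demand curve, q* = 427 - 5(32.6) = 264.
Demand choke price (qd = 0): p = 427/5 = 85.4. Consumer surplus = ½ × (85.4 - 32.6) × 264 = 6969.6.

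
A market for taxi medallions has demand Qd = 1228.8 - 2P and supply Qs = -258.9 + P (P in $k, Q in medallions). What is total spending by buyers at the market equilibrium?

Total spending by buyers = 117528.3

Set Qd = Qs: 1228.8 - 2P = -258.9 + P, so 1487.7 = 3P and P* = 495.9.
Substitute back: Q* = 1228.8 - 2(495.9) = 237.
Total spending by buyers = P* × Q* = 495.9 × 237 = 117528.3.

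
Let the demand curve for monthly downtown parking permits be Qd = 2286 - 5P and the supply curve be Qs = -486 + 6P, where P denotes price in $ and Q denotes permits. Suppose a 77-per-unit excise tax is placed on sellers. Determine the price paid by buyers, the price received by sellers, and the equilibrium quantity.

P_b = 294, P_s = 217, Q = 816

With a tax of 77 on sellers, they supply based on the net price P_s = P_b - 77, so Qs = -948 + 6P_b.
Market clearing requires 2286 - 5P_b = -948 + 6P_b; hence 3234 = 11P_b and P_b = 294.
Then P_s = 294 - 77 = 217 and Q = 2286 - 5(294) = 816.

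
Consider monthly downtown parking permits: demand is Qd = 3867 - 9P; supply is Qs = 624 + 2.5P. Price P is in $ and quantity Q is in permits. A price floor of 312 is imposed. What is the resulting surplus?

At P = 312: Qd = 1059 and Qs = 1404.
Surplus = Qs - Qd = 1404 - 1059 = 345.

Surplus = 345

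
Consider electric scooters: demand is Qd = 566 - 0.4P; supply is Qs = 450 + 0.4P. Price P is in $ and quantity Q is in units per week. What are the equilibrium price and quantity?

P* = 145, Q* = 508

Set Qd = Qs: 566 - 0.4P = 450 + 0.4P, so 116 = 0.8P and P* = 145.
Substitute back: Q* = 566 - 0.4(145) = 508.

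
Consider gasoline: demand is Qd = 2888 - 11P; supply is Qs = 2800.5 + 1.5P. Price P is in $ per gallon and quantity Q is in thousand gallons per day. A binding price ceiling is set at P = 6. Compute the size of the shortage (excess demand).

At P = 6: Qd = 2822 and Qs = 2809.5.
Shortage = Qd - Qs = 2822 - 2809.5 = 12.5.

Shortage = 12.5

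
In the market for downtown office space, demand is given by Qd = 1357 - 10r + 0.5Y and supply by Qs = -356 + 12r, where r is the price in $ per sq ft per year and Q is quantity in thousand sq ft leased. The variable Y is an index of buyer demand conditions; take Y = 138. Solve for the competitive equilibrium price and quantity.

r* = 81, Q* = 616

With Y = 138, demand is Qd = 1426 - 10r.
At equilibrium Qd = Qs, so 1426 - 10r = -356 + 12r; collecting terms, 1782 = 22r and r* = 81.
Then Q* = 1426 - 10(81) = 616.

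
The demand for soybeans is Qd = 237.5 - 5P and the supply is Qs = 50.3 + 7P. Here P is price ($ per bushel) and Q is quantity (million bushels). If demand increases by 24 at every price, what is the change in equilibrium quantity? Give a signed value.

ΔQ = 14

The market clears where 237.5 - 5P = 50.3 + 7P. Rearranging, 12P = 187.2, hence P* = 15.6.
Substitute back: Q* = 237.5 - 5(15.6) = 159.5.
After the shift, demand is Qd = 261.5 - 5P.
New equilibrium: 211.2 = 12P, so P = 17.6 and Q = 173.5.
ΔQ = 173.5 - 159.5 = 14.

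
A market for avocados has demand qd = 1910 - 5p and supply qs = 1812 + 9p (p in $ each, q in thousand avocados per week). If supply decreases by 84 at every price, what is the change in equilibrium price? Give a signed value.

Δp = 6

At equilibrium qd = qs, so 1910 - 5p = 1812 + 9p; collecting terms, 98 = 14p and p* = 7.
From the demand curve, q* = 1910 - 5(7) = 1875.
After the shift, supply is qs = 1728 + 9p.
Re-solving, 14p = 182 gives p = 13 and q = 1845.
Δp = 13 - 7 = 6.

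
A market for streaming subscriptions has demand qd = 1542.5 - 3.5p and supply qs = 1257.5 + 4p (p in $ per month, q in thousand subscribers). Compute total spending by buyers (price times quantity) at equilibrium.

Equating demand and supply, 1542.5 - 3.5p = 1257.5 + 4p gives 7.5p = 285, so p* = 38.
Substitute back: q* = 1542.5 - 3.5(38) = 1409.5.
Total spending by buyers = p* × q* = 38 × 1409.5 = 53561.

Total spending by buyers = 53561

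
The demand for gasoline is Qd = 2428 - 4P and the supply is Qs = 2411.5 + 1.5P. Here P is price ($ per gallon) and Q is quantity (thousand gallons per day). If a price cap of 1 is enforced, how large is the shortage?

At P = 1: Qd = 2424 and Qs = 2413.
Shortage = Qd - Qs = 2424 - 2413 = 11.

Shortage = 11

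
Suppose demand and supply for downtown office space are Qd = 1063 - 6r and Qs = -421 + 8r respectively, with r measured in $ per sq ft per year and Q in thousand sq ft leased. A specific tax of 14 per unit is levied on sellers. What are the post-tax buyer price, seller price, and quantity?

With a tax of 14 on sellers, they supply based on the net price r_s = r_b - 14, so Qs = -533 + 8r_b.
Equate demand and the shifted supply: 1063 - 6r_b = -533 + 8r_b, giving 14r_b = 1596, so r_b = 114.
Then r_s = 114 - 14 = 100 and Q = 1063 - 6(114) = 379.

r_b = 114, r_s = 100, Q = 379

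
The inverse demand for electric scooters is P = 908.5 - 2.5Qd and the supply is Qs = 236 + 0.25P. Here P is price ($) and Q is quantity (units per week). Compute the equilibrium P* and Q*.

P* = 196, Q* = 285

Solving each curve for Q: Qd = 363.4 - 0.4P.
At equilibrium Qd = Qs, so 363.4 - 0.4P = 236 + 0.25P; collecting terms, 127.4 = 0.65P and P* = 196.
Then Q* = 363.4 - 0.4(196) = 285.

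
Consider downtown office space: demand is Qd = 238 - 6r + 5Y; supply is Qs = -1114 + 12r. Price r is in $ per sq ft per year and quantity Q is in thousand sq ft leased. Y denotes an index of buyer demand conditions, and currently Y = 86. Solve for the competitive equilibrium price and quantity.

With Y = 86, demand is Qd = 668 - 6r.
Equating demand and supply, 668 - 6r = -1114 + 12r gives 18r = 1782, so r* = 99.
Then Q* = 668 - 6(99) = 74.

r* = 99, Q* = 74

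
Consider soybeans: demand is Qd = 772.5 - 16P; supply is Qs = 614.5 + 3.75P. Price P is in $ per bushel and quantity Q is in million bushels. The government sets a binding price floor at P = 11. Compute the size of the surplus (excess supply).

Surplus = 59.25

Evaluating both curves at the floor price 11 gives Qd = 596.5, Qs = 655.75.
Surplus = Qs - Qd = 655.75 - 596.5 = 59.25.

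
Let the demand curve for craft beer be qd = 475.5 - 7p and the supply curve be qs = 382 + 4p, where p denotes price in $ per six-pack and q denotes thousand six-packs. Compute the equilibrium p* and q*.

p* = 8.5, q* = 416

Equating demand and supply, 475.5 - 7p = 382 + 4p gives 11p = 93.5, so p* = 8.5.
Plugging p* into demand: q* = 475.5 - 7(8.5) = 416.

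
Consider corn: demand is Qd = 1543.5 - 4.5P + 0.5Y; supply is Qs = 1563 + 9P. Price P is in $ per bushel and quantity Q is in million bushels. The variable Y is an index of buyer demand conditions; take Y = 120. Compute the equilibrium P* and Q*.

P* = 3, Q* = 1590

With Y = 120, demand is Qd = 1603.5 - 4.5P.
Equating demand and supply, 1603.5 - 4.5P = 1563 + 9P gives 13.5P = 40.5, so P* = 3.
From the demand curve, Q* = 1603.5 - 4.5(3) = 1590.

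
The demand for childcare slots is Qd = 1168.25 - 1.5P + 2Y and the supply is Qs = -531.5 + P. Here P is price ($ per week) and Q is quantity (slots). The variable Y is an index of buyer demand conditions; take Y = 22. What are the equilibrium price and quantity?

P* = 697.5, Q* = 166

With Y = 22, demand is Qd = 1212.25 - 1.5P.
At equilibrium Qd = Qs, so 1212.25 - 1.5P = -531.5 + P; collecting terms, 1743.75 = 2.5P and P* = 697.5.
Plugging P* into demand: Q* = 1212.25 - 1.5(697.5) = 166.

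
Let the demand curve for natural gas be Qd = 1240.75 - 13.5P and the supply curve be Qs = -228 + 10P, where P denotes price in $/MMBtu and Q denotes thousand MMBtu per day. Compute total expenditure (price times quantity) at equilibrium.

Total expenditure = 24812.5

At equilibrium Qd = Qs, so 1240.75 - 13.5P = -228 + 10P; collecting terms, 1468.75 = 23.5P and P* = 62.5.
Then Q* = 1240.75 - 13.5(62.5) = 397.
Total expenditure = P* × Q* = 62.5 × 397 = 24812.5.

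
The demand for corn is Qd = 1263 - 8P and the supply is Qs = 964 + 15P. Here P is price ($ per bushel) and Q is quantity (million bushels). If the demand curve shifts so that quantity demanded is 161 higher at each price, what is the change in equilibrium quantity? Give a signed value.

ΔQ = 105

Set Qd = Qs: 1263 - 8P = 964 + 15P, so 299 = 23P and P* = 13.
From the demand curve, Q* = 1263 - 8(13) = 1159.
After the shift, demand is Qd = 1424 - 8P.
The new intersection has 460 = 23P, i.e. P = 20, Q = 1264.
ΔQ = 1264 - 1159 = 105.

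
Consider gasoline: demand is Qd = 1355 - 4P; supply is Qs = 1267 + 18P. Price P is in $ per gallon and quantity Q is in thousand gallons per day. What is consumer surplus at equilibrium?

Consumer surplus = 224115.125

At equilibrium Qd = Qs, so 1355 - 4P = 1267 + 18P; collecting terms, 88 = 22P and P* = 4.
Plugging P* into demand: Q* = 1355 - 4(4) = 1339.
Demand choke price (Qd = 0): P = 1355/4 = 338.75. Consumer surplus = ½ × (338.75 - 4) × 1339 = 224115.125.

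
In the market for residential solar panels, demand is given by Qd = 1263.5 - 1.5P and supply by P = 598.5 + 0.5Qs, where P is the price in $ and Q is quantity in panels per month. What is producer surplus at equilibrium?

Producer surplus = 10920.25

Rewriting in direct form: Qs = -1197 + 2P.
Equating demand and supply, 1263.5 - 1.5P = -1197 + 2P gives 3.5P = 2460.5, so P* = 703.
Plugging P* into demand: Q* = 1263.5 - 1.5(703) = 209.
Supply choke price (Qs = 0): P = 598.5. Producer surplus = ½ × (703 - 598.5) × 209 = 10920.25.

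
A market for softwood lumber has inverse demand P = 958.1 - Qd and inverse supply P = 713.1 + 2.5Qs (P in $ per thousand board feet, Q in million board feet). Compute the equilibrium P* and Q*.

Rewriting in direct form: Qd = 958.1 - P and Qs = -285.24 + 0.4P.
Set Qd = Qs: 958.1 - P = -285.24 + 0.4P, so 1243.34 = 1.4P and P* = 888.1.
From the demand curve, Q* = 958.1 - 888.1 = 70.

P* = 888.1, Q* = 70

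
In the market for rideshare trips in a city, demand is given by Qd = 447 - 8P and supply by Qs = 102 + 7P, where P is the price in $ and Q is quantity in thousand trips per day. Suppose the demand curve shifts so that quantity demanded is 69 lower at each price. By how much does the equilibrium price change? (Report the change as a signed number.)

Equating demand and supply, 447 - 8P = 102 + 7P gives 15P = 345, so P* = 23.
Plugging P* into demand: Q* = 447 - 8(23) = 263.
After the shift, demand is Qd = 378 - 8P.
Re-solving, 15P = 276 gives P = 18.4 and Q = 230.8.
ΔP = 18.4 - 23 = -4.6.

ΔP = -4.6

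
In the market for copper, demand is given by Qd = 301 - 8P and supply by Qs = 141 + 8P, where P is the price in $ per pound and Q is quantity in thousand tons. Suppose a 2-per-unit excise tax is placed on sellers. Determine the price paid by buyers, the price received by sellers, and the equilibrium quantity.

The tax drives a wedge P_b - P_s = 2. Substituting P_s = P_b - 2 into supply: Qs = 125 + 8P_b.
Equate demand and the shifted supply: 301 - 8P_b = 125 + 8P_b, giving 16P_b = 176, so P_b = 11.
Then P_s = 11 - 2 = 9 and Q = 301 - 8(11) = 213.

P_b = 11, P_s = 9, Q = 213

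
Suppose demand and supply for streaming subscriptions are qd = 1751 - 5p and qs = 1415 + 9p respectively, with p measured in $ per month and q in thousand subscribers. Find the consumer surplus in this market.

Consumer surplus = 266016.1

Set qd = qs: 1751 - 5p = 1415 + 9p, so 336 = 14p and p* = 24.
From the demand curve, q* = 1751 - 5(24) = 1631.
Demand choke price (qd = 0): p = 1751/5 = 350.2. Consumer surplus = ½ × (350.2 - 24) × 1631 = 266016.1.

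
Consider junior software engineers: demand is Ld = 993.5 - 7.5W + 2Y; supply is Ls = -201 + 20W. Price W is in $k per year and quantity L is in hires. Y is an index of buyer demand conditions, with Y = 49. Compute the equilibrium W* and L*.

W* = 47, L* = 739

With Y = 49, demand is Ld = 1091.5 - 7.5W.
Set Ld = Ls: 1091.5 - 7.5W = -201 + 20W, so 1292.5 = 27.5W and W* = 47.
Substitute back: L* = 1091.5 - 7.5(47) = 739.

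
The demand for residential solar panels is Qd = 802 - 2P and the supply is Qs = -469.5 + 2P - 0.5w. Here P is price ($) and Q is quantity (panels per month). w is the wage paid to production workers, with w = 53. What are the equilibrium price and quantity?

With w = 53, supply is Qs = -496 + 2P.
Equating demand and supply, 802 - 2P = -496 + 2P gives 4P = 1298, so P* = 324.5.
Then Q* = 802 - 2(324.5) = 153.

P* = 324.5, Q* = 153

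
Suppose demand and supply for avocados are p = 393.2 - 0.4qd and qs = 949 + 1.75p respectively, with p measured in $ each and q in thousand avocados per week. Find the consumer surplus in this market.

Rewriting in direct form: qd = 983 - 2.5p.
Equating demand and supply, 983 - 2.5p = 949 + 1.75p gives 4.25p = 34, so p* = 8.
From the demand curve, q* = 983 - 2.5(8) = 963.
Demand choke price (qd = 0): p = 983/2.5 = 393.2. Consumer surplus = ½ × (393.2 - 8) × 963 = 185473.8.

Consumer surplus = 185473.8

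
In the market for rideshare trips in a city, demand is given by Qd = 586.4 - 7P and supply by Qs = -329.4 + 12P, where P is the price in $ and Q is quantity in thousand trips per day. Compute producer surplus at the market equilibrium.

Equating demand and supply, 586.4 - 7P = -329.4 + 12P gives 19P = 915.8, so P* = 48.2.
Then Q* = 586.4 - 7(48.2) = 249.
Supply choke price (Qs = 0): P = 27.45. Producer surplus = ½ × (48.2 - 27.45) × 249 = 2583.375.

Producer surplus = 2583.375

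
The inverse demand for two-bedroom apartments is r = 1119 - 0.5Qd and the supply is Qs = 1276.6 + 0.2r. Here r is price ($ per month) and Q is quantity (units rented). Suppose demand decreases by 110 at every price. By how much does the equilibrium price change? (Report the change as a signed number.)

Rewriting in direct form: Qd = 2238 - 2r.
Equating demand and supply, 2238 - 2r = 1276.6 + 0.2r gives 2.2r = 961.4, so r* = 437.
Plugging r* into demand: Q* = 2238 - 2(437) = 1364.
After the shift, demand is Qd = 2128 - 2r.
The new intersection has 851.4 = 2.2r, i.e. r = 387, Q = 1354.
Δr = 387 - 437 = -50.

Δr = -50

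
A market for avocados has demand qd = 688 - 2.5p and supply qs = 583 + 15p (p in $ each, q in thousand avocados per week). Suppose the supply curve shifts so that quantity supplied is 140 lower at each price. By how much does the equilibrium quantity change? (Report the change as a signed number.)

Δq = -20

Set qd = qs: 688 - 2.5p = 583 + 15p, so 105 = 17.5p and p* = 6.
Plugging p* into demand: q* = 688 - 2.5(6) = 673.
After the shift, supply is qs = 443 + 15p.
New equilibrium: 245 = 17.5p, so p = 14 and q = 653.
Δq = 653 - 673 = -20.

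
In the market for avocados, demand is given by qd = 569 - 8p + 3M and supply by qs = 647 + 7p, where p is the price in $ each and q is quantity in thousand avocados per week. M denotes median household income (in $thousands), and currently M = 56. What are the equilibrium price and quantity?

With M = 56, demand is qd = 737 - 8p.
Set qd = qs: 737 - 8p = 647 + 7p, so 90 = 15p and p* = 6.
From the demand curve, q* = 737 - 8(6) = 689.

p* = 6, q* = 689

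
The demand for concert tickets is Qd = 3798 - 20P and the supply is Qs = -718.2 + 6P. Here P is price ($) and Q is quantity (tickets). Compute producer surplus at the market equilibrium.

Producer surplus = 8748

Equating demand and supply, 3798 - 20P = -718.2 + 6P gives 26P = 4516.2, so P* = 173.7.
Then Q* = 3798 - 20(173.7) = 324.
Supply choke price (Qs = 0): P = 119.7. Producer surplus = ½ × (173.7 - 119.7) × 324 = 8748.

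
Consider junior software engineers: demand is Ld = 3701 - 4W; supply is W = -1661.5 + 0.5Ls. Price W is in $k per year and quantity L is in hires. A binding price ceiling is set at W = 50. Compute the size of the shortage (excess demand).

Shortage = 78

Inverting to quantity form: Ls = 3323 + 2W.
Evaluating both curves at the ceiling price 50 gives Ld = 3501, Ls = 3423.
Shortage = Ld - Ls = 3501 - 3423 = 78.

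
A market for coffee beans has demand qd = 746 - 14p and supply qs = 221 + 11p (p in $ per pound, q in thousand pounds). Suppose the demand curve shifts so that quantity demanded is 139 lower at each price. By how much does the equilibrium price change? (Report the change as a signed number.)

Δp = -5.56

At equilibrium qd = qs, so 746 - 14p = 221 + 11p; collecting terms, 525 = 25p and p* = 21.
Then q* = 746 - 14(21) = 452.
After the shift, demand is qd = 607 - 14p.
The new intersection has 386 = 25p, i.e. p = 15.44, q = 390.84.
Δp = 15.44 - 21 = -5.56.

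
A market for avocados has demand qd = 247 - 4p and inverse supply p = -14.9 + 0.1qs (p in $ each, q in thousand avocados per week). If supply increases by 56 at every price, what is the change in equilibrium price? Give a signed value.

Solving each curve for q: qs = 149 + 10p.
At equilibrium qd = qs, so 247 - 4p = 149 + 10p; collecting terms, 98 = 14p and p* = 7.
Then q* = 247 - 4(7) = 219.
After the shift, supply is qs = 205 + 10p.
New equilibrium: 42 = 14p, so p = 3 and q = 235.
Δp = 3 - 7 = -4.

Δp = -4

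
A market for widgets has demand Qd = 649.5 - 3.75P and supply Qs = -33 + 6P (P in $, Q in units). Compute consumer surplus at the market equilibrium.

The market clears where 649.5 - 3.75P = -33 + 6P. Rearranging, 9.75P = 682.5, hence P* = 70.
From the demand curve, Q* = 649.5 - 3.75(70) = 387.
Demand choke price (Qd = 0): P = 649.5/3.75 = 173.2. Consumer surplus = ½ × (173.2 - 70) × 387 = 19969.2.

Consumer surplus = 19969.2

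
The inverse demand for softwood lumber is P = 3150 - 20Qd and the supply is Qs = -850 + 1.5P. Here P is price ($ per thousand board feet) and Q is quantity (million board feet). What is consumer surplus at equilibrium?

Solving each curve for Q: Qd = 157.5 - 0.05P.
At equilibrium Qd = Qs, so 157.5 - 0.05P = -850 + 1.5P; collecting terms, 1007.5 = 1.55P and P* = 650.
Plugging P* into demand: Q* = 157.5 - 0.05(650) = 125.
Demand choke price (Qd = 0): P = 157.5/0.05 = 3150. Consumer surplus = ½ × (3150 - 650) × 125 = 156250.

Consumer surplus = 156250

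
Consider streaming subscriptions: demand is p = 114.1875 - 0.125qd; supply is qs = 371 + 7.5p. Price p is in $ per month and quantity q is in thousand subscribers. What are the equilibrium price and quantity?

Inverting to quantity form: qd = 913.5 - 8p.
Equating demand and supply, 913.5 - 8p = 371 + 7.5p gives 15.5p = 542.5, so p* = 35.
From the demand curve, q* = 913.5 - 8(35) = 633.5.

p* = 35, q* = 633.5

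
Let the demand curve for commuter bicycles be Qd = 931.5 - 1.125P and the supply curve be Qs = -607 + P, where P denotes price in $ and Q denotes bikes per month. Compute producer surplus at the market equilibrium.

Producer surplus = 6844.5

Equating demand and supply, 931.5 - 1.125P = -607 + P gives 2.125P = 1538.5, so P* = 724.
Then Q* = 931.5 - 1.125(724) = 117.
Supply choke price (Qs = 0): P = 607. Producer surplus = ½ × (724 - 607) × 117 = 6844.5.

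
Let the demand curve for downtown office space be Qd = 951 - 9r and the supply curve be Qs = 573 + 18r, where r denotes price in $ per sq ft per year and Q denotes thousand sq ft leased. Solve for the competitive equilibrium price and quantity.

At equilibrium Qd = Qs, so 951 - 9r = 573 + 18r; collecting terms, 378 = 27r and r* = 14.
Plugging r* into demand: Q* = 951 - 9(14) = 825.

r* = 14, Q* = 825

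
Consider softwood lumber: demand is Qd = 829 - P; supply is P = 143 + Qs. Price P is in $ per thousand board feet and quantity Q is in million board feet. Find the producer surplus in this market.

Producer surplus = 58824.5

Rewriting in direct form: Qs = -143 + P.
Equating demand and supply, 829 - P = -143 + P gives 2P = 972, so P* = 486.
Plugging P* into demand: Q* = 829 - 486 = 343.
Supply choke price (Qs = 0): P = 143. Producer surplus = ½ × (486 - 143) × 343 = 58824.5.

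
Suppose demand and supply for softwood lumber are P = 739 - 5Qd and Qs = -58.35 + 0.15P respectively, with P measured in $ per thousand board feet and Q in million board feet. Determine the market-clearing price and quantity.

P* = 589, Q* = 30

Rewriting in direct form: Qd = 147.8 - 0.2P.
Equating demand and supply, 147.8 - 0.2P = -58.35 + 0.15P gives 0.35P = 206.15, so P* = 589.
Substitute back: Q* = 147.8 - 0.2(589) = 30.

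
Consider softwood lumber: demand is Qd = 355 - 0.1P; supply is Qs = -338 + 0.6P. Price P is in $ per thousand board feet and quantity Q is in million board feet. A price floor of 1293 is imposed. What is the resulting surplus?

With P fixed at 1293, quantity demanded is 225.7 and quantity supplied is 437.8.
Surplus = Qs - Qd = 437.8 - 225.7 = 212.1.

Surplus = 212.1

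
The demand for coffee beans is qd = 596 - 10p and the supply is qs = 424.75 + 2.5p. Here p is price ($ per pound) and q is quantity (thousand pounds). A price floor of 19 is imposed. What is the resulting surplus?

Surplus = 66.25

Evaluating both curves at the floor price 19 gives qd = 406, qs = 472.25.
Surplus = qs - qd = 472.25 - 406 = 66.25.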